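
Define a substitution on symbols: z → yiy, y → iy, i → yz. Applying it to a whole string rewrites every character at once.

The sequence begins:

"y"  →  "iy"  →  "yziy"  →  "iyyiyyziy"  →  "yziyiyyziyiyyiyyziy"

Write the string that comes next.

iyyiyyziyyziyiyyiyyziyyziyiyyziyiyyiyyziy

Replace each of the 19 characters of yziyiyyziyiyyiyyziy in place — iy yiy yz iy yz iy iy yiy yz iy yz iy iy yz iy iy yiy yz iy — and concatenate.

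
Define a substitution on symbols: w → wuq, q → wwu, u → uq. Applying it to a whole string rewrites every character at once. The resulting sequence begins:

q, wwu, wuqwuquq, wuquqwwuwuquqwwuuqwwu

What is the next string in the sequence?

wuquqwwuuqwwuwuqwuquqwuquqwwuuqwwuwuqwuququqwwuwuqwuquq

Replace each of the 21 characters of wuquqwwuwuquqwwuuqwwu in place — wuq uq wwu uq wwu wuq wuq uq wuq uq wwu uq wwu wuq wuq uq uq wwu wuq wuq uq — and concatenate.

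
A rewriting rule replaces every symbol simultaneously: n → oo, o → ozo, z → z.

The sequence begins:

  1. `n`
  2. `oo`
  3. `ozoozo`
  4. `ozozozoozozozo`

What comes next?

Replace each of the 14 characters of ozozozoozozozo in place — ozo z ozo z ozo z ozo ozo z ozo z ozo z ozo — and concatenate.

ozozozozozozozoozozozozozozozo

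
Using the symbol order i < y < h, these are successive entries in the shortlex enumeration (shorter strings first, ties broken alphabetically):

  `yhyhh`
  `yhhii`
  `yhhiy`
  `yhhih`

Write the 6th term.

yhhyy

Stepping forward 2 times from yhhih: yhhih → yhhyi, then the target.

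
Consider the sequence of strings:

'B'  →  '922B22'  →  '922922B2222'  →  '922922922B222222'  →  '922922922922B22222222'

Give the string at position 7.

Every step adds 922 to the front and 22 to the end of the previous string.
From 922922922922B22222222, 2 further steps: 922922922922B22222222 → 922922922922922B2222222222 → (answer).

922922922922922922B222222222222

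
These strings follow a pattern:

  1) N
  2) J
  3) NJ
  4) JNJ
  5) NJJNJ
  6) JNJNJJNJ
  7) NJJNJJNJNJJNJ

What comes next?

From term 3 onward, concatenate the second-to-last term with the last: N·J = NJ, J·NJ = JNJ, …
Continuing: JNJNJJNJ · NJJNJJNJNJJNJ gives term 8.

JNJNJJNJNJJNJJNJNJJNJ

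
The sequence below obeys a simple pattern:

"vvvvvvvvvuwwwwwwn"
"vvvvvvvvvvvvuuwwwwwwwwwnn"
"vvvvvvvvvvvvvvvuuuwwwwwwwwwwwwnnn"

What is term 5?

Reading off run lengths: v runs 9, 12, 15; u runs 1, 2, 3; w runs 6, 9, 12; n runs 1, 2, 3 — each is linear in n, where the shown terms are n = 2, 3, 4.
At n = 6 the blocks have lengths 21, 5, 18, 5.

vvvvvvvvvvvvvvvvvvvvvuuuuuwwwwwwwwwwwwwwwwwwnnnnn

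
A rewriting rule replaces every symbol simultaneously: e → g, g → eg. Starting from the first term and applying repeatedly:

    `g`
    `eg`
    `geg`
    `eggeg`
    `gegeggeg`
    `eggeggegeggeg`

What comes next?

Replace each of the 13 characters of eggeggegeggeg in place — g eg eg g eg eg g eg g eg eg g eg — and concatenate.

gegeggegeggeggegeggeg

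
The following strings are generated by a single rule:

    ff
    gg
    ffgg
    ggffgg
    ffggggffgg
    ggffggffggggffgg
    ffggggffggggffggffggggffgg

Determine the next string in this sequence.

ggffggffggggffggffggggffggggffggffggggffgg

Each term (from the third on) is the two preceding terms concatenated in order: term 3 = ff·gg = ffgg.
So term 8 is ggffggffggggffgg·ffggggffggggffggffggggffgg.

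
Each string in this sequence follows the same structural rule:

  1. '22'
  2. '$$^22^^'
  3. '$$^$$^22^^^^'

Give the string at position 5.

$$^$$^$$^$$^22^^^^^^^^

s(k+1) = $$^·s(k)·^^, so each term gains $$^ as a prefix and ^^ as a suffix.
From $$^$$^22^^^^, 2 further steps: $$^$$^22^^^^ → $$^$$^$$^22^^^^^^ → (answer).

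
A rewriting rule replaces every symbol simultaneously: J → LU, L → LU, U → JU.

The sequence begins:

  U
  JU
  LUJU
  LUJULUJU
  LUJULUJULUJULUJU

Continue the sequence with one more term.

LUJULUJULUJULUJULUJULUJULUJULUJU

Applying the rule to each of the 16 symbols of LUJULUJULUJULUJU gives the pieces LU JU LU JU LU JU LU JU LU JU LU JU LU JU LU JU, which concatenate to the answer.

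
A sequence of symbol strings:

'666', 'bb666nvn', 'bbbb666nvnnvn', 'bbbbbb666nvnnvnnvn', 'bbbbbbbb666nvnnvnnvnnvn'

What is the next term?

Each term wraps the previous one in bb on the left and nvn on the right.
Applying this once more to bbbbbbbb666nvnnvnnvnnvn:

bbbbbbbbbb666nvnnvnnvnnvnnvn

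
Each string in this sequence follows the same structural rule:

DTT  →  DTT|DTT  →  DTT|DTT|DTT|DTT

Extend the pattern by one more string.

s(k+1) = s(k)·|·s(k) — each term doubles the last with '|' between the halves.
One more doubling of DTT|DTT|DTT|DTT gives the answer.

DTT|DTT|DTT|DTT|DTT|DTT|DTT|DTT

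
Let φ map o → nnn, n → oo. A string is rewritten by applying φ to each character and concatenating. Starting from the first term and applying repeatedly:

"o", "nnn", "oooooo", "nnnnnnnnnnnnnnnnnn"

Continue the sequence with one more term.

oooooooooooooooooooooooooooooooooooo

Applying the rule to each of the 18 symbols of nnnnnnnnnnnnnnnnnn gives the pieces oo oo oo oo oo oo oo oo oo oo oo oo oo oo oo oo oo oo, which concatenate to the answer.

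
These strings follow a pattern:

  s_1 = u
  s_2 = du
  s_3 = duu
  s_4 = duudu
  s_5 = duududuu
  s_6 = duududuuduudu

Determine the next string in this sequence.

Each term (from the third on) is the previous term followed by the one before it: term 3 = du·u = duu.
Continuing: duududuuduudu · duududuu gives term 7.

duududuuduududuududuu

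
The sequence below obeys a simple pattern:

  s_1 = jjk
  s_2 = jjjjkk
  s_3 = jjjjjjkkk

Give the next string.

The n-th term is 2n j's then n k's (n = 1, 2, …).
For the next term, n = 4, so the run lengths are 8, 4.

jjjjjjjjkkkk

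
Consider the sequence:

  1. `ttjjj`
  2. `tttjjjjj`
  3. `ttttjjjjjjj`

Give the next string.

tttttjjjjjjjjj

The n-th term is n+1 t's then 2n+1 j's (n = 1, 2, …).
For the next term, n = 4, so the run lengths are 5, 9.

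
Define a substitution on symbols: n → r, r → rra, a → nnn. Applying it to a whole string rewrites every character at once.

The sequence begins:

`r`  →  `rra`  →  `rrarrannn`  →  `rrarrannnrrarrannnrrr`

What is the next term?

rrarrannnrrarrannnrrrrrarrannnrrarrannnrrrrrarrarra

φ(rrarrannnrrarrannnrrr) expands symbol-by-symbol to rra rra nnn rra rra nnn r r r rra rra nnn rra rra nnn r r r rra rra rra; joining the 21 pieces gives the next term.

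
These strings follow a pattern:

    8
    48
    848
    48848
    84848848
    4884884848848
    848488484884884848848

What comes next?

This is a Fibonacci-style word recurrence s(k) = s(k−2)·s(k−1): e.g. 8·48 = 848.
Continuing: 4884884848848 · 848488484884884848848 gives term 8.

4884884848848848488484884884848848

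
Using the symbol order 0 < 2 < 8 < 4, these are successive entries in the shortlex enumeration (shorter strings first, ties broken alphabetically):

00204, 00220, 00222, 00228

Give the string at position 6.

Stepping forward 2 times from 00228: 00228 → 00224, then the target.

00280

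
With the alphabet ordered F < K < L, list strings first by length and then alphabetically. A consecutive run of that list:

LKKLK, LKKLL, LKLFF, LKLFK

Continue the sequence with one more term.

Find the rightmost character of LKLFK below L, bump it to the next letter, and reset everything to its right to F.

LKLFL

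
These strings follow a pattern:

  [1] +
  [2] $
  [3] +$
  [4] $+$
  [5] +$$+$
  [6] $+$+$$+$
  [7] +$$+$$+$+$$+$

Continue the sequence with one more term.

From term 3 onward, concatenate the second-to-last term with the last: +·$ = +$, $·+$ = $+$, …
So term 8 is $+$+$$+$·+$$+$$+$+$$+$.

$+$+$$+$+$$+$$+$+$$+$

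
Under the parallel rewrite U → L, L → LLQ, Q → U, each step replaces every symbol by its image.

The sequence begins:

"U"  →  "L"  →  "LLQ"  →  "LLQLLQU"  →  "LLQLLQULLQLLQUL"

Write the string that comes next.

LLQLLQULLQLLQULLLQLLQULLQLLQULLLQ

φ(LLQLLQULLQLLQUL) expands symbol-by-symbol to LLQ LLQ U LLQ LLQ U L LLQ LLQ U LLQ LLQ U L LLQ; joining the 15 pieces gives the next term.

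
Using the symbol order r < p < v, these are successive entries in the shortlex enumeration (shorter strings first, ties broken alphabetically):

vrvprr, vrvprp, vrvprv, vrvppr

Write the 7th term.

vrvpvr

Continuing the enumeration 3 steps past vrvppr: vrvppr → vrvppp → vrvppv → (answer).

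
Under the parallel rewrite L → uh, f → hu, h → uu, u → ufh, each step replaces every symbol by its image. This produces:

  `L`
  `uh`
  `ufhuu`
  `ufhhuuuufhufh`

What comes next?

Rewriting the 13 symbols of ufhhuuuufhufh one by one yields ufh hu uu uu ufh ufh ufh ufh hu uu ufh hu uu; concatenated:

ufhhuuuuuufhufhufhufhhuuuufhhuuu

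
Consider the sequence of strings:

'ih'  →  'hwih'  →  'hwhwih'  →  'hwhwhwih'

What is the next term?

Each term is the previous one with hw prepended.
Applying this once more to hwhwhwih:

hwhwhwhwih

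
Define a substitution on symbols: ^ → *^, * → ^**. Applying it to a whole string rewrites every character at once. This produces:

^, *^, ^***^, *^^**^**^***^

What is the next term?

^***^*^^**^***^^**^***^^**^**^***^

Applying the rule to each of the 13 symbols of *^^**^**^***^ gives the pieces ^** *^ *^ ^** ^** *^ ^** ^** *^ ^** ^** ^** *^, which concatenate to the answer.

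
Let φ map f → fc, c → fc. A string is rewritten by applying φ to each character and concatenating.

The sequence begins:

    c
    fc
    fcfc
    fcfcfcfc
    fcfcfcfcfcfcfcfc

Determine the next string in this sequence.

fcfcfcfcfcfcfcfcfcfcfcfcfcfcfcfc

Replace each of the 16 characters of fcfcfcfcfcfcfcfc in place — fc fc fc fc fc fc fc fc fc fc fc fc fc fc fc fc — and concatenate.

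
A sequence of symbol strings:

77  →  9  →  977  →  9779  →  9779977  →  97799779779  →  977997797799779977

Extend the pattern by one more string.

Each term (from the third on) is the previous term followed by the one before it: term 3 = 9·77 = 977.
So term 8 is 977997797799779977·97799779779.

97799779779977997797799779779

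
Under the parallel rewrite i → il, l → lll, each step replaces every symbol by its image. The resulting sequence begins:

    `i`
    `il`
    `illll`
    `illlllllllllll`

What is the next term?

Applying the rule to each of the 14 symbols of illlllllllllll gives the pieces il lll lll lll lll lll lll lll lll lll lll lll lll lll, which concatenate to the answer.

illllllllllllllllllllllllllllllllllllllll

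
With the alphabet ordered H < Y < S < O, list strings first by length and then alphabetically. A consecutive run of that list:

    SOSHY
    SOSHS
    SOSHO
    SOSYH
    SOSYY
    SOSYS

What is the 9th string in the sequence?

SOSSY

Continuing the enumeration 3 steps past SOSYS: SOSYS → SOSYO → SOSSH → (answer).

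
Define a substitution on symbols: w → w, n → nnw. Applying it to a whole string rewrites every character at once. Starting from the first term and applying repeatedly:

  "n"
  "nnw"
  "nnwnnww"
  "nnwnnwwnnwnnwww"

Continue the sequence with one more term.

nnwnnwwnnwnnwwwnnwnnwwnnwnnwwww

Replace each of the 15 characters of nnwnnwwnnwnnwww in place — nnw nnw w nnw nnw w w nnw nnw w nnw nnw w w w — and concatenate.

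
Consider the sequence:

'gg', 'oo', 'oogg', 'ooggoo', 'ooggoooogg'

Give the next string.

Each term (from the third on) is the previous term followed by the one before it: term 3 = oo·gg = oogg.
The next term joins ooggoooogg and ooggoo.

ooggooooggooggoo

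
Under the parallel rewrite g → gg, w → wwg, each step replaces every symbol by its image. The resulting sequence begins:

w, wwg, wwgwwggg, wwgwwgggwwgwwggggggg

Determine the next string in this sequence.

wwgwwgggwwgwwgggggggwwgwwgggwwgwwggggggggggggggg

Applying the rule to each of the 20 symbols of wwgwwgggwwgwwggggggg gives the pieces wwg wwg gg wwg wwg gg gg gg wwg wwg gg wwg wwg gg gg gg gg gg gg gg, which concatenate to the answer.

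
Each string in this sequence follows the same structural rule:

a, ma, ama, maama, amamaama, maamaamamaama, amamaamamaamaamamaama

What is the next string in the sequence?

maamaamamaamaamamaamamaamaamamaama

Each term (from the third on) is the two preceding terms concatenated in order: term 3 = a·ma = ama.
Continuing: maamaamamaama · amamaamamaamaamamaama gives term 8.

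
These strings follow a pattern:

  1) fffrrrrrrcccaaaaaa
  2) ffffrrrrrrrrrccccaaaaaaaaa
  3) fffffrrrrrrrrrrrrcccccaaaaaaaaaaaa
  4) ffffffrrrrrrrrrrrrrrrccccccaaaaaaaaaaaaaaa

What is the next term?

The n-th term is n+1 f's then 3n r's then n+1 c's then 3n a's, where the shown terms are n = 2, 3, 4, 5.
For the next term, n = 6, so the run lengths are 7, 18, 7, 18.

fffffffrrrrrrrrrrrrrrrrrrcccccccaaaaaaaaaaaaaaaaaa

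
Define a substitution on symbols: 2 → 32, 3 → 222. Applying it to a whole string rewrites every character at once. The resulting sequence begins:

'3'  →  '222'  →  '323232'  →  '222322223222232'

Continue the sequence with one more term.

Rewriting the 15 symbols of 222322223222232 one by one yields 32 32 32 222 32 32 32 32 222 32 32 32 32 222 32; concatenated:

323232222323232322223232323222232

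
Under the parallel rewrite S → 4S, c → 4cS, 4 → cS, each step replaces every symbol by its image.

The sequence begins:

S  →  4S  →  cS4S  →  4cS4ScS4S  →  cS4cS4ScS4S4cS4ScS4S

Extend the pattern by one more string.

4cS4ScS4cS4ScS4S4cS4ScS4ScS4cS4ScS4S4cS4ScS4S

Applying the rule to each of the 20 symbols of cS4cS4ScS4S4cS4ScS4S gives the pieces 4cS 4S cS 4cS 4S cS 4S 4cS 4S cS 4S cS 4cS 4S cS 4S 4cS 4S cS 4S, which concatenate to the answer.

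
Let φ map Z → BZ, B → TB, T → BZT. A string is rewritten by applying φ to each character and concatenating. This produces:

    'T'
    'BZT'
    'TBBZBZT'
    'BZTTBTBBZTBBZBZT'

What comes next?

Replace each of the 16 characters of BZTTBTBBZTBBZBZT in place — TB BZ BZT BZT TB BZT TB TB BZ BZT TB TB BZ TB BZ BZT — and concatenate.

TBBZBZTBZTTBBZTTBTBBZBZTTBTBBZTBBZBZT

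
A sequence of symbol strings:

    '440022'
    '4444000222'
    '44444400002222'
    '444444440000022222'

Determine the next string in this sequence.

Each string has the form 4^{2n} 0^{n+1} 2^{n+1} (n = 1, 2, …).
For the next term, n = 5, so the run lengths are 10, 6, 6.

4444444444000000222222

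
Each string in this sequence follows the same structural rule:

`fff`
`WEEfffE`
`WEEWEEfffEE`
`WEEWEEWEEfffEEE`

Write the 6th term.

WEEWEEWEEWEEWEEfffEEEEE

Each term wraps the previous one in WEE on the left and E on the right.
From WEEWEEWEEfffEEE, 2 further steps: WEEWEEWEEfffEEE → WEEWEEWEEWEEfffEEEE → (answer).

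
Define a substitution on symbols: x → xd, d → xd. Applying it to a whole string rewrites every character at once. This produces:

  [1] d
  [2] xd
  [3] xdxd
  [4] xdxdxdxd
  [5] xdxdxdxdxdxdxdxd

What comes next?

xdxdxdxdxdxdxdxdxdxdxdxdxdxdxdxd

Applying the rule to each of the 16 symbols of xdxdxdxdxdxdxdxd gives the pieces xd xd xd xd xd xd xd xd xd xd xd xd xd xd xd xd, which concatenate to the answer.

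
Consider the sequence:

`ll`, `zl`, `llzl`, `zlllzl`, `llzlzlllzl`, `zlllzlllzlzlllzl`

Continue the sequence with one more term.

llzlzlllzlzlllzlllzlzlllzl

From term 3 onward, concatenate the second-to-last term with the last: ll·zl = llzl, zl·llzl = zlllzl, …
So term 7 is llzlzlllzl·zlllzlllzlzlllzl.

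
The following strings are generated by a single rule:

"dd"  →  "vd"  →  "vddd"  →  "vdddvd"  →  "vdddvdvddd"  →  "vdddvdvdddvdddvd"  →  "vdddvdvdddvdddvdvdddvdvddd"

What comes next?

From term 3 onward, concatenate the last term with the second-to-last: vd·dd = vddd, vddd·vd = vdddvd, …
The next term joins vdddvdvdddvdddvdvdddvdvddd and vdddvdvdddvdddvd.

vdddvdvdddvdddvdvdddvdvdddvdddvdvdddvdddvd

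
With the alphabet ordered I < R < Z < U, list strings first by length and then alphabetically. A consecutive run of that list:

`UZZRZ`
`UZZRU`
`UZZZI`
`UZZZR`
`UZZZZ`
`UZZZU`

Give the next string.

UZZUI

Find the rightmost character of UZZZU below U, bump it to the next letter, and reset everything to its right to I.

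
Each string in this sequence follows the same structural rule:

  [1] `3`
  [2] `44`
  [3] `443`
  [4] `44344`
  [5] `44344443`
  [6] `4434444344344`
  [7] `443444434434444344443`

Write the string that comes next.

4434444344344443444434434444344344

This is a Fibonacci-style word recurrence s(k) = s(k−1)·s(k−2): e.g. 44·3 = 443.
Continuing: 443444434434444344443 · 4434444344344 gives term 8.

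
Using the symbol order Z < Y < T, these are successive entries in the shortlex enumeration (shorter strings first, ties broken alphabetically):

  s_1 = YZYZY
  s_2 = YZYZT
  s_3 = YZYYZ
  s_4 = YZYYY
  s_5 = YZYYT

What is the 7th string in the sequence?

Advancing 2 positions from YZYYT through YZYYT → YZYTZ reaches term 7.

YZYTY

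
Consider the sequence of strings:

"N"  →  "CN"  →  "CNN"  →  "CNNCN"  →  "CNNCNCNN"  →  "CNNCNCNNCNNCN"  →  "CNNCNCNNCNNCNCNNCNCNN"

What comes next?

Each term (from the third on) is the previous term followed by the one before it: term 3 = CN·N = CNN.
So term 8 is CNNCNCNNCNNCNCNNCNCNN·CNNCNCNNCNNCN.

CNNCNCNNCNNCNCNNCNCNNCNNCNCNNCNNCN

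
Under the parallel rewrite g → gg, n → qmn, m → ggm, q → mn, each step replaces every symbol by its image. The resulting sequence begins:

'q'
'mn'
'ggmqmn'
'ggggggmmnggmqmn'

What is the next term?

Replace each of the 15 characters of ggggggmmnggmqmn in place — gg gg gg gg gg gg ggm ggm qmn gg gg ggm mn ggm qmn — and concatenate.

ggggggggggggggmggmqmnggggggmmnggmqmn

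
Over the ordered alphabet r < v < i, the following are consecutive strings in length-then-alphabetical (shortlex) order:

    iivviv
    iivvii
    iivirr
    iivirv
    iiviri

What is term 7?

iivivv

Stepping forward 2 times from iiviri: iiviri → iivivr, then the target.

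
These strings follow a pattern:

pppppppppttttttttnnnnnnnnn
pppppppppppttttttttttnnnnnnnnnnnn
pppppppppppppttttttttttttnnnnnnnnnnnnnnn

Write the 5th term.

pppppppppppppppppttttttttttttttttnnnnnnnnnnnnnnnnnnnnn

The n-th term is 2n+3 p's then 2n+2 t's then 3n n's, where the shown terms are n = 3, 4, 5.
Setting n = 7 gives 17, 16, 21 characters in each block.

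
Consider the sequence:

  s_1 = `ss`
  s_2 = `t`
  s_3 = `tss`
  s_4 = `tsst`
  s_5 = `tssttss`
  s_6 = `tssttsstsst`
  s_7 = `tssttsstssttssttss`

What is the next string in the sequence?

tssttsstssttssttsstssttsstsst

From term 3 onward, concatenate the last term with the second-to-last: t·ss = tss, tss·t = tsst, …
Continuing: tssttsstssttssttss · tssttsstsst gives term 8.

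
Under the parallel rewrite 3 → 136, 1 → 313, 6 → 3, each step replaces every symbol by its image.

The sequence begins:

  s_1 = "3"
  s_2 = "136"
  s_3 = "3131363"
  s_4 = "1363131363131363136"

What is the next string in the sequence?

φ(1363131363131363136) expands symbol-by-symbol to 313 136 3 136 313 136 313 136 3 136 313 136 313 136 3 136 313 136 3; joining the 19 pieces gives the next term.

3131363136313136313136313631313631313631363131363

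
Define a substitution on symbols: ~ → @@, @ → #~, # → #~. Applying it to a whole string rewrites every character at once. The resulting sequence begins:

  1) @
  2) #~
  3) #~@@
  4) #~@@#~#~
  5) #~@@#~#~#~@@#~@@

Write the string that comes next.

Applying the rule to each of the 16 symbols of #~@@#~#~#~@@#~@@ gives the pieces #~ @@ #~ #~ #~ @@ #~ @@ #~ @@ #~ #~ #~ @@ #~ #~, which concatenate to the answer.

#~@@#~#~#~@@#~@@#~@@#~#~#~@@#~#~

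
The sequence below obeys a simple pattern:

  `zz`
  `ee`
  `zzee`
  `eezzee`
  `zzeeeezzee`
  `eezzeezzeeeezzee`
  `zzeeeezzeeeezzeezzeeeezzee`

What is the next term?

Each term (from the third on) is the two preceding terms concatenated in order: term 3 = zz·ee = zzee.
The next term joins eezzeezzeeeezzee and zzeeeezzeeeezzeezzeeeezzee.

eezzeezzeeeezzeezzeeeezzeeeezzeezzeeeezzee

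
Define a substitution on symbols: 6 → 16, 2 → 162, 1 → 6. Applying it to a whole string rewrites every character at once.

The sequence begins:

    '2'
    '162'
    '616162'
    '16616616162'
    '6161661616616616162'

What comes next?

Replace each of the 19 characters of 6161661616616616162 in place — 16 6 16 6 16 16 6 16 6 16 16 6 16 16 6 16 6 16 162 — and concatenate.

16616616166166161661616616616162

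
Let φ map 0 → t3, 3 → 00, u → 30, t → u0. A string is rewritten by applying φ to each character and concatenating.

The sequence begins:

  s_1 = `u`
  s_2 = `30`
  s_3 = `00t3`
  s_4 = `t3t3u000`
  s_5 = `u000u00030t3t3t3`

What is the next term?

30t3t3t330t3t3t300t3u000u000u000

Replace each of the 16 characters of u000u00030t3t3t3 in place — 30 t3 t3 t3 30 t3 t3 t3 00 t3 u0 00 u0 00 u0 00 — and concatenate.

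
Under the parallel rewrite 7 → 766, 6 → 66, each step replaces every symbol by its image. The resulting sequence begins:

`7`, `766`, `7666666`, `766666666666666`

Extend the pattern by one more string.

7666666666666666666666666666666

Replace each of the 15 characters of 766666666666666 in place — 766 66 66 66 66 66 66 66 66 66 66 66 66 66 66 — and concatenate.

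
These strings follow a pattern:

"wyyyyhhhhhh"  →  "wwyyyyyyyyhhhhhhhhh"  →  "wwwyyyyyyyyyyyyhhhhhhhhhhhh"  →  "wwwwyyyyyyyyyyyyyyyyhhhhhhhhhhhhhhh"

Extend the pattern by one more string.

Reading off run lengths: w runs 1, 2, 3, 4; y runs 4, 8, 12, 16; h runs 6, 9, 12, 15 — each is linear in n (n = 1, 2, …).
For the next term, n = 5, so the run lengths are 5, 20, 18.

wwwwwyyyyyyyyyyyyyyyyyyyyhhhhhhhhhhhhhhhhhh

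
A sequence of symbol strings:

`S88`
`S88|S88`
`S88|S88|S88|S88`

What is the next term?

Each string is two copies of the previous one joined by '|'.
Doubling S88|S88|S88|S88 with '|' between the halves:

S88|S88|S88|S88|S88|S88|S88|S88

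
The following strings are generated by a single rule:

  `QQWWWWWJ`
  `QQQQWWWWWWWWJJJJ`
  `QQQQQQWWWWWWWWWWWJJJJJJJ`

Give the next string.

Reading off run lengths: Q runs 2, 4, 6; W runs 5, 8, 11; J runs 1, 4, 7 — each is linear in n (n = 1, 2, …).
At n = 4 the blocks have lengths 8, 14, 10.

QQQQQQQQWWWWWWWWWWWWWWJJJJJJJJJJ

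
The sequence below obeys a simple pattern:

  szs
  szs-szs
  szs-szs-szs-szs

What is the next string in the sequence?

s(k+1) = s(k)·-·s(k) — each term doubles the last with '-' between the halves.
One more doubling of szs-szs-szs-szs gives the answer.

szs-szs-szs-szs-szs-szs-szs-szs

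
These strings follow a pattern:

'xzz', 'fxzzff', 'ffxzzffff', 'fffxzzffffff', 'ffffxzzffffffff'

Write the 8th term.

fffffffxzzffffffffffffff

Each term wraps the previous one in f on the left and ff on the right.
From ffffxzzffffffff, 3 further steps: ffffxzzffffffff → fffffxzzffffffffff → ffffffxzzffffffffffff → (answer).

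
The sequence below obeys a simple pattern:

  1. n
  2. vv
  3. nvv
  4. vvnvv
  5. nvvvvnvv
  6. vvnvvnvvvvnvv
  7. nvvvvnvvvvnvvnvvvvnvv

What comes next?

This is a Fibonacci-style word recurrence s(k) = s(k−2)·s(k−1): e.g. n·vv = nvv.
Continuing: vvnvvnvvvvnvv · nvvvvnvvvvnvvnvvvvnvv gives term 8.

vvnvvnvvvvnvvnvvvvnvvvvnvvnvvvvnvv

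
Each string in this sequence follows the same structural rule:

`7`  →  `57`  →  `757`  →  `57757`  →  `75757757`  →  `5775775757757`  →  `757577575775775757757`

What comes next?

5775775757757757577575775775757757

Each term (from the third on) is the two preceding terms concatenated in order: term 3 = 7·57 = 757.
Continuing: 5775775757757 · 757577575775775757757 gives term 8.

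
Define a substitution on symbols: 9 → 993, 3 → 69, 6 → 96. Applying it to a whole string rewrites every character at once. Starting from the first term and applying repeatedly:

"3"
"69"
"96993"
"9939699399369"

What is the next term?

9939936999396993993699939936996993

φ(9939699399369) expands symbol-by-symbol to 993 993 69 993 96 993 993 69 993 993 69 96 993; joining the 13 pieces gives the next term.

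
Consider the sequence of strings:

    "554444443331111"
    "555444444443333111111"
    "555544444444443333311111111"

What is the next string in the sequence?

The n-th term is n 5's then 2n+2 4's then n+1 3's then 2n 1's, where the shown terms are n = 2, 3, 4.
For the next term, n = 5, so the run lengths are 5, 12, 6, 10.

555554444444444443333331111111111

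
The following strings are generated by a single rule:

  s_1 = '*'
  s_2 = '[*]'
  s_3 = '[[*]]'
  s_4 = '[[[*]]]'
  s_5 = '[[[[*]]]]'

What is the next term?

[[[[[*]]]]]

Each term wraps the previous one in [ on the left and ] on the right.
So the next term is [·[[[[*]]]]·].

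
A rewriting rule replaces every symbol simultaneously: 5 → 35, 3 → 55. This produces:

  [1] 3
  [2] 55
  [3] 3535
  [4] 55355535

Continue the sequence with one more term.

3535553535355535

Apply φ to 55355535 symbol by symbol: 5→35, 5→35, 3→55, 5→35, 5→35, 5→35, 3→55, 5→35; joined: 35 35 55 35 35 35 55 35.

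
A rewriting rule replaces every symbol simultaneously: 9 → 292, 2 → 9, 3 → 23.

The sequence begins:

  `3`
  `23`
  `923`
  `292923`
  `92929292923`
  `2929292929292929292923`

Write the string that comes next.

Replace each of the 22 characters of 2929292929292929292923 in place — 9 292 9 292 9 292 9 292 9 292 9 292 9 292 9 292 9 292 9 292 9 23 — and concatenate.

9292929292929292929292929292929292929292923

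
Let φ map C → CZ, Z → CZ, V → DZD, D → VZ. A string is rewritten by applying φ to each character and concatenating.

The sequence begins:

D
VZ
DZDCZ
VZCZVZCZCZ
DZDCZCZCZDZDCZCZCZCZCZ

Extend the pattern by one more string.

VZCZVZCZCZCZCZCZCZVZCZVZCZCZCZCZCZCZCZCZCZCZ

Applying the rule to each of the 22 symbols of DZDCZCZCZDZDCZCZCZCZCZ gives the pieces VZ CZ VZ CZ CZ CZ CZ CZ CZ VZ CZ VZ CZ CZ CZ CZ CZ CZ CZ CZ CZ CZ, which concatenate to the answer.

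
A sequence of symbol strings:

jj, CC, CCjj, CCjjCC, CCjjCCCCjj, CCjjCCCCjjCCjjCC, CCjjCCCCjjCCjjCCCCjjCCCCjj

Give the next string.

From term 3 onward, concatenate the last term with the second-to-last: CC·jj = CCjj, CCjj·CC = CCjjCC, …
Continuing: CCjjCCCCjjCCjjCCCCjjCCCCjj · CCjjCCCCjjCCjjCC gives term 8.

CCjjCCCCjjCCjjCCCCjjCCCCjjCCjjCCCCjjCCjjCC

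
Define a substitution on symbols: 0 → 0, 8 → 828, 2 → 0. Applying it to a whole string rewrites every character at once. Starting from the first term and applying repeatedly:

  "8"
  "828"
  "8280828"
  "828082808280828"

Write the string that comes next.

Applying the rule to each of the 15 symbols of 828082808280828 gives the pieces 828 0 828 0 828 0 828 0 828 0 828 0 828 0 828, which concatenate to the answer.

8280828082808280828082808280828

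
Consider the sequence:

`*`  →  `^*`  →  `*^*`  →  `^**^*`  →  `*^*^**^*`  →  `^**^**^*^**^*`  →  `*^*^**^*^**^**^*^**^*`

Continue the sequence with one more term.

Each term (from the third on) is the two preceding terms concatenated in order: term 3 = *·^* = *^*.
Continuing: ^**^**^*^**^* · *^*^**^*^**^**^*^**^* gives term 8.

^**^**^*^**^**^*^**^*^**^**^*^**^*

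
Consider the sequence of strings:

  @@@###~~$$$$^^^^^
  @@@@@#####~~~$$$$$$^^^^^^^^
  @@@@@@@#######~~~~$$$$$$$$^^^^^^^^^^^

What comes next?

@@@@@@@@@#########~~~~~$$$$$$$$$$^^^^^^^^^^^^^^

Reading off run lengths: @ runs 3, 5, 7; # runs 3, 5, 7; ~ runs 2, 3, 4; $ runs 4, 6, 8; ^ runs 5, 8, 11 — each is linear in n, where the shown terms are n = 2, 3, 4.
Setting n = 5 gives 9, 9, 5, 10, 14 characters in each block.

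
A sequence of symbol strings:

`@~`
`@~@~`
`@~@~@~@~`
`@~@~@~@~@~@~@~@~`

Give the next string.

s(k+1) = s(k)·s(k) — each term doubles the last.
Doubling @~@~@~@~@~@~@~@~:

@~@~@~@~@~@~@~@~@~@~@~@~@~@~@~@~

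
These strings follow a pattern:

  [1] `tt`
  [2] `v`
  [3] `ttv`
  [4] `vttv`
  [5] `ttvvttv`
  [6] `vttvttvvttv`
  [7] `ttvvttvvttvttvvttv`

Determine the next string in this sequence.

vttvttvvttvttvvttvvttvttvvttv

From term 3 onward, concatenate the second-to-last term with the last: tt·v = ttv, v·ttv = vttv, …
The next term joins vttvttvvttv and ttvvttvvttvttvvttv.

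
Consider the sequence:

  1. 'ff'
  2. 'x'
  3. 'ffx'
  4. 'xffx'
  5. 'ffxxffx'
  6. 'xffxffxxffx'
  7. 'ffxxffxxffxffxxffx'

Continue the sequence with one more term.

Each term (from the third on) is the two preceding terms concatenated in order: term 3 = ff·x = ffx.
So term 8 is xffxffxxffx·ffxxffxxffxffxxffx.

xffxffxxffxffxxffxxffxffxxffx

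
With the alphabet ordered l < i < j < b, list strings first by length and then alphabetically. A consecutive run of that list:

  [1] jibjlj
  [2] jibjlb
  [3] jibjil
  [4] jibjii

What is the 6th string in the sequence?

jibjib

Continuing the enumeration 2 steps past jibjii: jibjii → jibjij → (answer).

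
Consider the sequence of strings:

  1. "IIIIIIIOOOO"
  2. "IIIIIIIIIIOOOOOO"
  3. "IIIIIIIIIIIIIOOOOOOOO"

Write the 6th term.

IIIIIIIIIIIIIIIIIIIIIIOOOOOOOOOOOOOO

Each string has the form I^{3n+1} O^{2n}, where the shown terms are n = 2, 3, 4.
At n = 7 the blocks have lengths 22, 14.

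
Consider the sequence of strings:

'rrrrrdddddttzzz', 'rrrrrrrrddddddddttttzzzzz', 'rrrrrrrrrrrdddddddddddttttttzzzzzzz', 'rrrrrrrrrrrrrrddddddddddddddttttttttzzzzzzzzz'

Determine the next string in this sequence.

rrrrrrrrrrrrrrrrrdddddddddddddddddttttttttttzzzzzzzzzzz

Reading off run lengths: r runs 5, 8, 11, 14; d runs 5, 8, 11, 14; t runs 2, 4, 6, 8; z runs 3, 5, 7, 9 — each is linear in n (n = 1, 2, …).
Setting n = 5 gives 17, 17, 10, 11 characters in each block.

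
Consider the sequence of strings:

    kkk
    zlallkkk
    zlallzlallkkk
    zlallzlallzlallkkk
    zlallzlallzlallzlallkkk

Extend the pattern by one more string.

zlallzlallzlallzlallzlallkkk

The strings grow by a fixed prefix zlall each time.
So the next term is zlall·zlallzlallzlallzlallkkk.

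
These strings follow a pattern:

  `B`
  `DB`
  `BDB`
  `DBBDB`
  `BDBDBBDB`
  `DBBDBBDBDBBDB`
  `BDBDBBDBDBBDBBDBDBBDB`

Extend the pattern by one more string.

DBBDBBDBDBBDBBDBDBBDBDBBDBBDBDBBDB

Each term (from the third on) is the two preceding terms concatenated in order: term 3 = B·DB = BDB.
So term 8 is DBBDBBDBDBBDB·BDBDBBDBDBBDBBDBDBBDB.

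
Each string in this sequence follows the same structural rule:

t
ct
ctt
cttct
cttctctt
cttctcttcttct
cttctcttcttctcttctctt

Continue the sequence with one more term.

Each term (from the third on) is the previous term followed by the one before it: term 3 = ct·t = ctt.
So term 8 is cttctcttcttctcttctctt·cttctcttcttct.

cttctcttcttctcttctcttcttctcttcttct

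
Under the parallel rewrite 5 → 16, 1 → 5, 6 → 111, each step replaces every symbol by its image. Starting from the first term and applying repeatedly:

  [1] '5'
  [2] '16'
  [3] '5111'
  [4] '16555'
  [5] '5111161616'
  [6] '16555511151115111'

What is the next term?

5111161616165551655516555

Applying the rule to each of the 17 symbols of 16555511151115111 gives the pieces 5 111 16 16 16 16 5 5 5 16 5 5 5 16 5 5 5, which concatenate to the answer.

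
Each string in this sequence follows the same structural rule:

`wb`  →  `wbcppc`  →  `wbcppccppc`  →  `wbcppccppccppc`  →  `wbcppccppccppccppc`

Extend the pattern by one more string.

wbcppccppccppccppccppc

The strings grow by a fixed suffix cppc each time.
One more step from wbcppccppccppccppc gives the answer.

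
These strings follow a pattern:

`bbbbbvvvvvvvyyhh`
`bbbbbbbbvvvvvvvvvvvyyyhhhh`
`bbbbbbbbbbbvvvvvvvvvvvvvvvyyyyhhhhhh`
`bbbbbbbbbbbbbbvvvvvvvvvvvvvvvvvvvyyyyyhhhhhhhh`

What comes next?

bbbbbbbbbbbbbbbbbvvvvvvvvvvvvvvvvvvvvvvvyyyyyyhhhhhhhhhh

Reading off run lengths: b runs 5, 8, 11, 14; v runs 7, 11, 15, 19; y runs 2, 3, 4, 5; h runs 2, 4, 6, 8 — each is linear in n, where the shown terms are n = 2, 3, 4, 5.
Setting n = 6 gives 17, 23, 6, 10 characters in each block.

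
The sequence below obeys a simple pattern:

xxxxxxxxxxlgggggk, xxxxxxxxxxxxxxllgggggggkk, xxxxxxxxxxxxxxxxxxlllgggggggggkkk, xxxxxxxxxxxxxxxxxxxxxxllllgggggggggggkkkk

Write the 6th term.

xxxxxxxxxxxxxxxxxxxxxxxxxxxxxxllllllgggggggggggggggkkkkkk

Term n consists of 4n+2 x's, followed by n-1 l's, followed by 2n+1 g's, followed by n-1 k's, where the shown terms are n = 2, 3, 4, 5.
At n = 7 the blocks have lengths 30, 6, 15, 6.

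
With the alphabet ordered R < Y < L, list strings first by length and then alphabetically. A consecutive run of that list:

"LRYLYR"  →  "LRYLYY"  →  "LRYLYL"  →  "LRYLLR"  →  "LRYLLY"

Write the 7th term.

Stepping forward 2 times from LRYLLY: LRYLLY → LRYLLL, then the target.

LRLRRR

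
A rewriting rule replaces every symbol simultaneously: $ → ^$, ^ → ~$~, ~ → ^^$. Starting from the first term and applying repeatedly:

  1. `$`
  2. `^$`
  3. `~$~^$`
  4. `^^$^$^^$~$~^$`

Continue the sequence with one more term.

~$~~$~^$~$~^$~$~~$~^$^^$^$^^$~$~^$

Replace each of the 13 characters of ^^$^$^^$~$~^$ in place — ~$~ ~$~ ^$ ~$~ ^$ ~$~ ~$~ ^$ ^^$ ^$ ^^$ ~$~ ^$ — and concatenate.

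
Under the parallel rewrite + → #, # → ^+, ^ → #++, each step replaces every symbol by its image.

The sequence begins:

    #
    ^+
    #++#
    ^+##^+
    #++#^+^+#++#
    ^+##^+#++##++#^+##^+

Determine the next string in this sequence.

φ(^+##^+#++##++#^+##^+) expands symbol-by-symbol to #++ # ^+ ^+ #++ # ^+ # # ^+ ^+ # # ^+ #++ # ^+ ^+ #++ #; joining the 20 pieces gives the next term.

#++#^+^+#++#^+##^+^+##^+#++#^+^+#++#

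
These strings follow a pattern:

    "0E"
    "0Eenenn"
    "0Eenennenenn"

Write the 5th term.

Each term is the previous one with enenn appended.
From 0Eenennenenn, 2 further steps: 0Eenennenenn → 0Eenennenennenenn → (answer).

0Eenennenennenennenenn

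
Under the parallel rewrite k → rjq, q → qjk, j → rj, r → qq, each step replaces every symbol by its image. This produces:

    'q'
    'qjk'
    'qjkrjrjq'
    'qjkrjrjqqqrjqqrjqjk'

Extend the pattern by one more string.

Replace each of the 19 characters of qjkrjrjqqqrjqqrjqjk in place — qjk rj rjq qq rj qq rj qjk qjk qjk qq rj qjk qjk qq rj qjk rj rjq — and concatenate.

qjkrjrjqqqrjqqrjqjkqjkqjkqqrjqjkqjkqqrjqjkrjrjq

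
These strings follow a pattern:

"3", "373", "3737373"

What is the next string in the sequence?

Each string is two copies of the previous one joined by '7'.
So the next term is two copies of 3737373 with '7' between the halves.

373737373737373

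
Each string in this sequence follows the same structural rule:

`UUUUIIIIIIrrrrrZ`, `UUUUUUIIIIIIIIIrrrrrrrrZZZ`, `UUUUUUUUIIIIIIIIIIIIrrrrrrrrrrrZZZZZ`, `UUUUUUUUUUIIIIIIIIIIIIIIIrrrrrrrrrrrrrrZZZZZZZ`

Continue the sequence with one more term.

UUUUUUUUUUUUIIIIIIIIIIIIIIIIIIrrrrrrrrrrrrrrrrrZZZZZZZZZ

The n-th term is 2n+2 U's then 3n+3 I's then 3n+2 r's then 2n-1 Z's (n = 1, 2, …).
Setting n = 5 gives 12, 18, 17, 9 characters in each block.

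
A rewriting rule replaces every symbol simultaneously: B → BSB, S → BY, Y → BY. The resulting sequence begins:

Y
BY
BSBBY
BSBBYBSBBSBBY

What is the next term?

BSBBYBSBBSBBYBSBBYBSBBSBBYBSBBSBBY

Applying the rule to each of the 13 symbols of BSBBYBSBBSBBY gives the pieces BSB BY BSB BSB BY BSB BY BSB BSB BY BSB BSB BY, which concatenate to the answer.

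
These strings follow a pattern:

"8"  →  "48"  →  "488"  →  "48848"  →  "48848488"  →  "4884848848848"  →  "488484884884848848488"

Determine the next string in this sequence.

This is a Fibonacci-style word recurrence s(k) = s(k−1)·s(k−2): e.g. 48·8 = 488.
The next term joins 488484884884848848488 and 4884848848848.

4884848848848488484884884848848848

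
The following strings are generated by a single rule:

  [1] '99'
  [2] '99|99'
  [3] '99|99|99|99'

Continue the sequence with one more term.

99|99|99|99|99|99|99|99

s(k+1) = s(k)·|·s(k) — each term doubles the last with '|' between the halves.
One more doubling of 99|99|99|99 gives the answer.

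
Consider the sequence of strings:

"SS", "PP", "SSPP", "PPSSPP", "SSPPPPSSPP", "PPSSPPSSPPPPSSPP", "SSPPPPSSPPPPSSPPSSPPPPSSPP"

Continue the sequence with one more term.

PPSSPPSSPPPPSSPPSSPPPPSSPPPPSSPPSSPPPPSSPP

This is a Fibonacci-style word recurrence s(k) = s(k−2)·s(k−1): e.g. SS·PP = SSPP.
So term 8 is PPSSPPSSPPPPSSPP·SSPPPPSSPPPPSSPPSSPPPPSSPP.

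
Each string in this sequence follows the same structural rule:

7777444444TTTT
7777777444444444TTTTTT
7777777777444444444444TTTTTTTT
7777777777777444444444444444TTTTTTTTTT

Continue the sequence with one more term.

The n-th term is 3n+1 7's then 3n+3 4's then 2n+2 T's (n = 1, 2, …).
Setting n = 5 gives 16, 18, 12 characters in each block.

7777777777777777444444444444444444TTTTTTTTTTTT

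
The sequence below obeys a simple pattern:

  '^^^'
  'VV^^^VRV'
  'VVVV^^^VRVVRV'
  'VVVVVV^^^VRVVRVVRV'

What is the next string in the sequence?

Each term wraps the previous one in VV on the left and VRV on the right.
So the next term is VV·VVVVVV^^^VRVVRVVRV·VRV.

VVVVVVVV^^^VRVVRVVRVVRV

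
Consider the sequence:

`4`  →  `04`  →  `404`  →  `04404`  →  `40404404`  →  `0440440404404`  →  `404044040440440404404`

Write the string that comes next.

0440440404404404044040440440404404

Each term (from the third on) is the two preceding terms concatenated in order: term 3 = 4·04 = 404.
So term 8 is 0440440404404·404044040440440404404.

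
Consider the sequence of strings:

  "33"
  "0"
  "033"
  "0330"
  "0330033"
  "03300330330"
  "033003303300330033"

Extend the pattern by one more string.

03300330330033003303300330330

From term 3 onward, concatenate the last term with the second-to-last: 0·33 = 033, 033·0 = 0330, …
So term 8 is 033003303300330033·03300330330.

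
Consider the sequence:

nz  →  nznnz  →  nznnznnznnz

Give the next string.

Each string is two copies of the previous one joined by 'n'.
So the next term is two copies of nznnznnznnz with 'n' between the halves.

nznnznnznnznnznnznnznnz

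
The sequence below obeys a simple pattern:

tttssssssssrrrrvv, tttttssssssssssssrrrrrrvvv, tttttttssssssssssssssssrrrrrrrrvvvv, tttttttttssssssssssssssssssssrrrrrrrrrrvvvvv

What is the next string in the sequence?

tttttttttttssssssssssssssssssssssssrrrrrrrrrrrrvvvvvv

Reading off run lengths: t runs 3, 5, 7, 9; s runs 8, 12, 16, 20; r runs 4, 6, 8, 10; v runs 2, 3, 4, 5 — each is linear in n, where the shown terms are n = 2, 3, 4, 5.
At n = 6 the blocks have lengths 11, 24, 12, 6.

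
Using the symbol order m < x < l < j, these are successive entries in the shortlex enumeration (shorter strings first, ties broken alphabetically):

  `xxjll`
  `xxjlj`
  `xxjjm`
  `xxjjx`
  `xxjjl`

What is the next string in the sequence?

xxjjj

Treat xxjjl as a base-4 numeral over the given alphabet and add one, carrying through any trailing j's.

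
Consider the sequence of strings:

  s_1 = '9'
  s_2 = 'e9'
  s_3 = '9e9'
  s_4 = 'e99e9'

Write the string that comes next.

This is a Fibonacci-style word recurrence s(k) = s(k−2)·s(k−1): e.g. 9·e9 = 9e9.
So term 5 is 9e9·e99e9.

9e9e99e9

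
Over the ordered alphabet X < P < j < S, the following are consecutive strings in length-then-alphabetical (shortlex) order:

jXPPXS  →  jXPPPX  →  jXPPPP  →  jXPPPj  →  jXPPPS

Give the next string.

The successor of jXPPPS increments the rightmost position that isn't already S and resets every position after it to X.

jXPPjX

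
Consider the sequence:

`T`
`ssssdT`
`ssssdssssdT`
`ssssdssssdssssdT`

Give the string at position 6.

The strings grow by a fixed prefix ssssd each time.
From ssssdssssdssssdT, 2 further steps: ssssdssssdssssdT → ssssdssssdssssdssssdT → (answer).

ssssdssssdssssdssssdssssdT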